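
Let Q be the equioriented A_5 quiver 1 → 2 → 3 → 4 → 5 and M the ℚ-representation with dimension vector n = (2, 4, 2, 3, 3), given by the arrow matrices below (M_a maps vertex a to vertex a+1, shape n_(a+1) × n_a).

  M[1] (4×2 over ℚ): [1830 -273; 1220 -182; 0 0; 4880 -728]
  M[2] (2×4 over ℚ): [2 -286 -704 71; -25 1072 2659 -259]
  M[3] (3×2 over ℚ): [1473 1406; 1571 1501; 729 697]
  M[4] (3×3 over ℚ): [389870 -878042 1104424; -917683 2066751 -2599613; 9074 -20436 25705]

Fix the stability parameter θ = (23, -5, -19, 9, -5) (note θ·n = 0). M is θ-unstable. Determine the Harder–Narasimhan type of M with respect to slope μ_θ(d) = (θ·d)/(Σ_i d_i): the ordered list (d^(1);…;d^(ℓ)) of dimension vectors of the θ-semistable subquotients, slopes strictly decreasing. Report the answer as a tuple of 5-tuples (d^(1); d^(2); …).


Via rank(M_{q-1}∘⋯∘M_p): M ≅ I[1,1], I[1,5], I[2,2]^2, I[2,5], I[4,4], I[5,5].
μ_θ-semistable layers: μ^(1)=23; μ^(2)=9; μ^(3)=2; μ^(4)=-1/3; μ^(5)=-5; μ^(6)=-12

((1, 0, 0, 0, 0); (0, 0, 0, 1, 0); (0, 0, 0, 2, 2); (1, 1, 1, 0, 0); (0, 2, 0, 0, 1); (0, 1, 1, 0, 0))


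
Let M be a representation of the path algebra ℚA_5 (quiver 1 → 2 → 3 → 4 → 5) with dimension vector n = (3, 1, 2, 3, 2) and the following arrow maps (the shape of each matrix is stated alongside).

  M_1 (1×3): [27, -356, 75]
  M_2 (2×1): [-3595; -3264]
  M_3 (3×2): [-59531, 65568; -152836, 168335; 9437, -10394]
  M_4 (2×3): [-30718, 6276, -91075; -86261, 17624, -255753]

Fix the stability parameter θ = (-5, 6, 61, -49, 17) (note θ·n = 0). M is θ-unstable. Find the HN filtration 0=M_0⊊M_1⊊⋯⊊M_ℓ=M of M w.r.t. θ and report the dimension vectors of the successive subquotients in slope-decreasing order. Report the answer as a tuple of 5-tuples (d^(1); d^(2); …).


Barcode: M ≅ I[1,1]^2, I[1,5], I[3,5], I[4,4]. HN layers by μ_θ (4 steps, strictly decreasing):
  μ^(1)=17; μ^(2)=6; μ^(3)=-5; μ^(4)=-49

((0, 0, 0, 0, 2); (0, 1, 2, 2, 0); (3, 0, 0, 0, 0); (0, 0, 0, 1, 0))


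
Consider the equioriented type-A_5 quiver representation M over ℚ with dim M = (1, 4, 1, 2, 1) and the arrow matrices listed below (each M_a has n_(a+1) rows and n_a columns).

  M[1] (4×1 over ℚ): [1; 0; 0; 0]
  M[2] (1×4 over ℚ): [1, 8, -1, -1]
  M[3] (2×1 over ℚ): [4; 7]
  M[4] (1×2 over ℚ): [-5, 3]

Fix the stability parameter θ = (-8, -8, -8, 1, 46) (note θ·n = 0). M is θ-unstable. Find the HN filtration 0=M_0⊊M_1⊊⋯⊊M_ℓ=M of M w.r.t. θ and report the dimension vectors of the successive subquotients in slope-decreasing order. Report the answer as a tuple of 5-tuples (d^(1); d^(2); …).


Via rank(M_{q-1}∘⋯∘M_p): M ≅ I[1,5], I[2,2]^3, I[4,4].
μ_θ-semistable layers: μ^(1)=46; μ^(2)=1; μ^(3)=-8

((0, 0, 0, 0, 1); (0, 0, 0, 2, 0); (1, 4, 1, 0, 0))


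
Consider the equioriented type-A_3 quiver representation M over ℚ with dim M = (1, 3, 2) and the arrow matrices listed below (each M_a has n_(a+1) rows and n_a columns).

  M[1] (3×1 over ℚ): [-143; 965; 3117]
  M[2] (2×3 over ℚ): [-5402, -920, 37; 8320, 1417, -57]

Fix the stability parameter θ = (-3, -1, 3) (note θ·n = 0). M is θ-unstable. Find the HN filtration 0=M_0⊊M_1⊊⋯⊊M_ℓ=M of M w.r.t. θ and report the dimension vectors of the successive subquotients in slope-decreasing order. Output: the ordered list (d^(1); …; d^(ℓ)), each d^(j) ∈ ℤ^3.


Barcode: M ≅ I[1,3], I[2,2], I[2,3]. HN layers by μ_θ (3 steps, strictly decreasing):
  μ^(1)=3; μ^(2)=-1; μ^(3)=-3

((0, 0, 2); (0, 3, 0); (1, 0, 0))


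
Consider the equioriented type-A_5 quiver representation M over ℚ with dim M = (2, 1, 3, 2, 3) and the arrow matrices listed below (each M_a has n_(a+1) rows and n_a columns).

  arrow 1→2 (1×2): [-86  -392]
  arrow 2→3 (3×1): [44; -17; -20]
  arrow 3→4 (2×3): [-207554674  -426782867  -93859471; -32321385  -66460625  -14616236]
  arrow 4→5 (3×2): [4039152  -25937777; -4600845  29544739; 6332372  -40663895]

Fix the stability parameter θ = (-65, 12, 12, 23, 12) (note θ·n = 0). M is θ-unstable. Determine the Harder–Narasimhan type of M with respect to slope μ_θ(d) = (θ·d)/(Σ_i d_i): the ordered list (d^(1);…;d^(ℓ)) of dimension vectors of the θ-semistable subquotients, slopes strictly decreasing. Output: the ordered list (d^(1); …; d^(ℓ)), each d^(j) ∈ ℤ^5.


Barcode: M ≅ I[1,1], I[1,5], I[3,3], I[3,5], I[5,5]. HN layers by μ_θ (3 steps, strictly decreasing):
  μ^(1)=35/2; μ^(2)=12; μ^(3)=-65

((0, 0, 0, 2, 2); (0, 1, 3, 0, 1); (2, 0, 0, 0, 0))


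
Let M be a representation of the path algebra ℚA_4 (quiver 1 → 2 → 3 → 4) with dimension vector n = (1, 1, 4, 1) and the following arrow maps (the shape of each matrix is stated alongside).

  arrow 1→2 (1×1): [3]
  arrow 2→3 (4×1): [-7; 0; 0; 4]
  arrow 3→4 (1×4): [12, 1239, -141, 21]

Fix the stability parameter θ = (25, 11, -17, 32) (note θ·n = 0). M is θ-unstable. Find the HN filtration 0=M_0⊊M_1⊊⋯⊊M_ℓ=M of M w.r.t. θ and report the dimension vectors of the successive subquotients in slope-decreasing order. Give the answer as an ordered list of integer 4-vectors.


Interval decomposition of M: I[1,3], I[3,3]^2, I[3,4].
HN type (ℓ=3): μ^(1)=32; μ^(2)=19/3; μ^(3)=-17

((0, 0, 0, 1); (1, 1, 1, 0); (0, 0, 3, 0))


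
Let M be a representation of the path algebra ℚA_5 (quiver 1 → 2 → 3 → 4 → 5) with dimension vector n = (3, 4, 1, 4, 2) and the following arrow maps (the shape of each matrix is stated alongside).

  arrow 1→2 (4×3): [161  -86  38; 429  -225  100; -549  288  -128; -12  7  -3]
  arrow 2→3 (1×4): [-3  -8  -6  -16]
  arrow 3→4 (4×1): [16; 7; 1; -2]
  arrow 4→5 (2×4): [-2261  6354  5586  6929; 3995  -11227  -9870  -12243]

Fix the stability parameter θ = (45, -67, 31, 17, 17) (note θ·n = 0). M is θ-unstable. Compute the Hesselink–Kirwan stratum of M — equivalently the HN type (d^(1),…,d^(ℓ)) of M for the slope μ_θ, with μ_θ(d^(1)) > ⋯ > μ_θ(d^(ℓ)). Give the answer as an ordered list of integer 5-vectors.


Barcode: M ≅ I[1,2]^2, I[1,5], I[2,2], I[4,4]^2, I[4,5]. HN layers by μ_θ (4 steps, strictly decreasing):
  μ^(1)=65/3; μ^(2)=17; μ^(3)=-11; μ^(4)=-67

((0, 0, 1, 1, 1); (0, 0, 0, 3, 1); (3, 3, 0, 0, 0); (0, 1, 0, 0, 0))


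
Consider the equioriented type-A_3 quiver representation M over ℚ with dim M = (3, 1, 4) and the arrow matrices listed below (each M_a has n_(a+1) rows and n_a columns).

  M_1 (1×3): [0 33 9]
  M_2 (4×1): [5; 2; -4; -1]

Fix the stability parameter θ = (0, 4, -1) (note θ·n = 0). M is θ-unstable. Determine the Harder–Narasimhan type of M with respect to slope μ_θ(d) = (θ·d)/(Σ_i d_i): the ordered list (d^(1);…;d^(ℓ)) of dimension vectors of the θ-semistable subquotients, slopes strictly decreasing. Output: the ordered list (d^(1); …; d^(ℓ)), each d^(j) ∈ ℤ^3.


Barcode: M ≅ I[1,1]^2, I[1,3], I[3,3]^3. HN layers by μ_θ (3 steps, strictly decreasing):
  μ^(1)=3/2; μ^(2)=0; μ^(3)=-1

((0, 1, 1); (3, 0, 0); (0, 0, 3))


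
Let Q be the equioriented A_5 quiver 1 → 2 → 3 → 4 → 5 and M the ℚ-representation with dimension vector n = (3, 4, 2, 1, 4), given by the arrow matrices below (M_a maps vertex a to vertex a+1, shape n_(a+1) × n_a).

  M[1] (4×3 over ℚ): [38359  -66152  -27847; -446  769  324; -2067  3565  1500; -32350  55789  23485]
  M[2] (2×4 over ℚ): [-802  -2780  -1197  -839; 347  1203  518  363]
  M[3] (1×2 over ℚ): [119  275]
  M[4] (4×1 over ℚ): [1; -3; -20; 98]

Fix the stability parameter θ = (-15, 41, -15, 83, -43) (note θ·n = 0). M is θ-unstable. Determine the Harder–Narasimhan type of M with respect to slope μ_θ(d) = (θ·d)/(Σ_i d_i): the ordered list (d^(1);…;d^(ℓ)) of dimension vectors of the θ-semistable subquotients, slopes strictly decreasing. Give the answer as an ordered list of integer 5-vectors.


Via rank(M_{q-1}∘⋯∘M_p): M ≅ I[1,2], I[1,3], I[1,5], I[2,2], I[5,5]^3.
μ_θ-semistable layers: μ^(1)=41; μ^(2)=20; μ^(3)=13; μ^(4)=-15; μ^(5)=-43

((0, 2, 0, 0, 0); (0, 0, 0, 1, 1); (0, 2, 2, 0, 0); (3, 0, 0, 0, 0); (0, 0, 0, 0, 3))


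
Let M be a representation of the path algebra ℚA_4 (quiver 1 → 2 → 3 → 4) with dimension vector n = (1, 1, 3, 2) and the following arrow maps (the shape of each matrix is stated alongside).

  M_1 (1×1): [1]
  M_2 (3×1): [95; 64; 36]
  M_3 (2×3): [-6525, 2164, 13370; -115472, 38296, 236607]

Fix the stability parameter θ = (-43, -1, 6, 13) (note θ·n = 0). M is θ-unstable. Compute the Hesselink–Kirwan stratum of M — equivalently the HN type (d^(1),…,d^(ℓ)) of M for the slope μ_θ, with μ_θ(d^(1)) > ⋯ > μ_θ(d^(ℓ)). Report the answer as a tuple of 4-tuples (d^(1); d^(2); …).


Via rank(M_{q-1}∘⋯∘M_p): M ≅ I[1,4], I[3,3], I[3,4].
μ_θ-semistable layers: μ^(1)=13; μ^(2)=6; μ^(3)=-1; μ^(4)=-43

((0, 0, 0, 2); (0, 0, 3, 0); (0, 1, 0, 0); (1, 0, 0, 0))


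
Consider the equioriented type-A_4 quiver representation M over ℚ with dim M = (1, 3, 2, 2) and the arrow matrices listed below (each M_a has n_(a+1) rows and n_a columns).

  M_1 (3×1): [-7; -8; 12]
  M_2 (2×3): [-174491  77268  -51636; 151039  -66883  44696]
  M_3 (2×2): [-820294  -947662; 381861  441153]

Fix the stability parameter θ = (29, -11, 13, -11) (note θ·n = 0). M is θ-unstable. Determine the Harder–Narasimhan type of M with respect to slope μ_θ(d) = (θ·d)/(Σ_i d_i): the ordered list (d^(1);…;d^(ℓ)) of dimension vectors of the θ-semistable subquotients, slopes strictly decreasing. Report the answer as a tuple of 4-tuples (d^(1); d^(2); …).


Interval decomposition of M: I[1,3], I[2,2], I[2,4], I[4,4].
HN type (ℓ=4): μ^(1)=13; μ^(2)=9; μ^(3)=1; μ^(4)=-11

((0, 0, 1, 0); (1, 1, 0, 0); (0, 0, 1, 1); (0, 2, 0, 1))


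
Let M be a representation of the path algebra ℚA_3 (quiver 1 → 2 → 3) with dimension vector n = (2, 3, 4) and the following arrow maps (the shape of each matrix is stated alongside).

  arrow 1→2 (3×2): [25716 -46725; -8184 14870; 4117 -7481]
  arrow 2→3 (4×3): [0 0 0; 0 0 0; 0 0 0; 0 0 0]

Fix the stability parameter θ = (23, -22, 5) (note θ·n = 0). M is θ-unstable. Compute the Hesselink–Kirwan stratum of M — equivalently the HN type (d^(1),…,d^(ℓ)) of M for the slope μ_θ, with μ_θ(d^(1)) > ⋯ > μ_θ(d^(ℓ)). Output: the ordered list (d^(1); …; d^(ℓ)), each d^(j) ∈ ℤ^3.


Via rank(M_{q-1}∘⋯∘M_p): M ≅ I[1,2]^2, I[2,2], I[3,3]^4.
μ_θ-semistable layers: μ^(1)=5; μ^(2)=1/2; μ^(3)=-22

((0, 0, 4); (2, 2, 0); (0, 1, 0))


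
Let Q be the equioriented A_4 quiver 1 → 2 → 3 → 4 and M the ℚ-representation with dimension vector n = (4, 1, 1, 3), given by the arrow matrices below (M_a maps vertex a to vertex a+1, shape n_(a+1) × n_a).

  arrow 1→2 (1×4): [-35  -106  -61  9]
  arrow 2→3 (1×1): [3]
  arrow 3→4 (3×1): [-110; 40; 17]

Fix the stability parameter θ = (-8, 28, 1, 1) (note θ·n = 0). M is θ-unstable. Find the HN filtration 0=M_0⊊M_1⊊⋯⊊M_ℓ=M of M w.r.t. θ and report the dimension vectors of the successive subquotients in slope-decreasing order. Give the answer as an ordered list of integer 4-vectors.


Barcode: M ≅ I[1,1]^3, I[1,4], I[4,4]^2. HN layers by μ_θ (3 steps, strictly decreasing):
  μ^(1)=10; μ^(2)=1; μ^(3)=-8

((0, 1, 1, 1); (0, 0, 0, 2); (4, 0, 0, 0))


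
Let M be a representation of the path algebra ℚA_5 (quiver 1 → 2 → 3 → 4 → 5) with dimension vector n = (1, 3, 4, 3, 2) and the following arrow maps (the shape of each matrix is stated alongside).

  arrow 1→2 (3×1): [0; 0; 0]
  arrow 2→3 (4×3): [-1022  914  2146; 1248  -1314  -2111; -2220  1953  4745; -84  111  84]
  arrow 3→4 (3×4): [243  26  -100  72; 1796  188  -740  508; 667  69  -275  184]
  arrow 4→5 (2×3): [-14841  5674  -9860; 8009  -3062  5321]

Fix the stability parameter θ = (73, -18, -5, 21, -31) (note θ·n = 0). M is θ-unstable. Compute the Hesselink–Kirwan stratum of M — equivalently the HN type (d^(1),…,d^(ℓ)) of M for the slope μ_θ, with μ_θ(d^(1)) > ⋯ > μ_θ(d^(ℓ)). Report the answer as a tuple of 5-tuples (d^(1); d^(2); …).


Interval decomposition of M: I[1,1], I[2,3], I[2,5]^2, I[3,4].
HN type (ℓ=4): μ^(1)=73; μ^(2)=21; μ^(3)=-5; μ^(4)=-18

((1, 0, 0, 0, 0); (0, 0, 0, 1, 0); (0, 0, 4, 2, 2); (0, 3, 0, 0, 0))


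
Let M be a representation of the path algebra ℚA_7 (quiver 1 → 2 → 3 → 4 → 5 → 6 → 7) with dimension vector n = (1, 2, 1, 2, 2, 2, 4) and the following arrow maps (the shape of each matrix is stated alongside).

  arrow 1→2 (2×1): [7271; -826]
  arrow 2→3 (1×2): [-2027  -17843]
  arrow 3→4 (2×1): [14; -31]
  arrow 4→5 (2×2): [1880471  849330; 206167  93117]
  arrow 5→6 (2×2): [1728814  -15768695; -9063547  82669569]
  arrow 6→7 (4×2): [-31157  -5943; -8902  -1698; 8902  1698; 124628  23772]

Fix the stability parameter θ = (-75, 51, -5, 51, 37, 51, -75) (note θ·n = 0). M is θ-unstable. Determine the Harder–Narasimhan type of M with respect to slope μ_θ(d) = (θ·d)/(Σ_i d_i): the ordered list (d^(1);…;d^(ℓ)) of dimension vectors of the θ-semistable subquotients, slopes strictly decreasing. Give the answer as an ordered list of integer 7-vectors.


Via rank(M_{q-1}∘⋯∘M_p): M ≅ I[1,6], I[2,2], I[4,7], I[7,7]^3.
μ_θ-semistable layers: μ^(1)=51; μ^(2)=44; μ^(3)=23; μ^(4)=16; μ^(5)=-75

((0, 1, 0, 0, 0, 1, 0); (0, 0, 0, 1, 1, 0, 0); (0, 1, 1, 0, 0, 0, 0); (0, 0, 0, 1, 1, 1, 1); (1, 0, 0, 0, 0, 0, 3))


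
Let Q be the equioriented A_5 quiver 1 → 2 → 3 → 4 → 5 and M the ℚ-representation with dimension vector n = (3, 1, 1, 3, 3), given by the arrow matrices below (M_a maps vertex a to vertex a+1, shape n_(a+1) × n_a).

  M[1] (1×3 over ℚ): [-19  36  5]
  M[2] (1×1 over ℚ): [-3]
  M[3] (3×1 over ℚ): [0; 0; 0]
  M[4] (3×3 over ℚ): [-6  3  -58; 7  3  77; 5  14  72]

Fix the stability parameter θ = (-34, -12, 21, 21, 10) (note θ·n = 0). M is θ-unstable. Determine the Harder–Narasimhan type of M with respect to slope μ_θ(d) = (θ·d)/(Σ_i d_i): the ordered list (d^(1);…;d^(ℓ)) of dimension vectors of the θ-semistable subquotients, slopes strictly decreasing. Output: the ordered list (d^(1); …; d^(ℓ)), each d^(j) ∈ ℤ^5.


Barcode: M ≅ I[1,1]^2, I[1,3], I[4,5]^3. HN layers by μ_θ (4 steps, strictly decreasing):
  μ^(1)=21; μ^(2)=31/2; μ^(3)=-12; μ^(4)=-34

((0, 0, 1, 0, 0); (0, 0, 0, 3, 3); (0, 1, 0, 0, 0); (3, 0, 0, 0, 0))


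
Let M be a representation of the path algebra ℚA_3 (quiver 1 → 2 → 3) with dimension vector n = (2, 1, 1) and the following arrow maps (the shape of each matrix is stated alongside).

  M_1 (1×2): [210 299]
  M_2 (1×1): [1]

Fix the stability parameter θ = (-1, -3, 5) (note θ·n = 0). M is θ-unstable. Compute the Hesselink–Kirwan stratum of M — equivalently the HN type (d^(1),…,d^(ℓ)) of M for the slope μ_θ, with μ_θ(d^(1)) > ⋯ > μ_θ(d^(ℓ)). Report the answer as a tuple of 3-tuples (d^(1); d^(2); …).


Via rank(M_{q-1}∘⋯∘M_p): M ≅ I[1,1], I[1,3].
μ_θ-semistable layers: μ^(1)=5; μ^(2)=-1; μ^(3)=-2

((0, 0, 1); (1, 0, 0); (1, 1, 0))


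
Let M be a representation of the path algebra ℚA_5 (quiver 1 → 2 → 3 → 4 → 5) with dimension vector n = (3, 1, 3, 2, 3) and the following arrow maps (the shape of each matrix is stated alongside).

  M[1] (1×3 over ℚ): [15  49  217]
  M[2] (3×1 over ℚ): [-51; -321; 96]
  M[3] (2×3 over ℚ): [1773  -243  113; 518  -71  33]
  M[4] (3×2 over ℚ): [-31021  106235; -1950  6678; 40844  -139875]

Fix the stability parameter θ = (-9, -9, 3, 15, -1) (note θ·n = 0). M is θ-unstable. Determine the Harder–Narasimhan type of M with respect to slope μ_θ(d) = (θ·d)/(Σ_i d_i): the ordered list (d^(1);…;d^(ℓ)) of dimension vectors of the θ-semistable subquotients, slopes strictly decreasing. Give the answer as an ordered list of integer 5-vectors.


Barcode: M ≅ I[1,1]^2, I[1,5], I[3,3], I[3,5], I[5,5]. HN layers by μ_θ (4 steps, strictly decreasing):
  μ^(1)=7; μ^(2)=3; μ^(3)=-1; μ^(4)=-9

((0, 0, 0, 2, 2); (0, 0, 3, 0, 0); (0, 0, 0, 0, 1); (3, 1, 0, 0, 0))


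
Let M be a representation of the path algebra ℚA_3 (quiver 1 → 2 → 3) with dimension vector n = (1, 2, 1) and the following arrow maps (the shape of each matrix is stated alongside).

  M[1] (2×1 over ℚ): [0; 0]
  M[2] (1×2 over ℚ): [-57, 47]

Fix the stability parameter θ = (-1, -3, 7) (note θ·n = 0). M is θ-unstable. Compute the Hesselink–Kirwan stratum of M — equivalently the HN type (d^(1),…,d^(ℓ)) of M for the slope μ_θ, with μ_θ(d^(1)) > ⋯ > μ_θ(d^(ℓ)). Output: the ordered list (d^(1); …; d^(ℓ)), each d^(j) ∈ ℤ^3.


Barcode: M ≅ I[1,1], I[2,2], I[2,3]. HN layers by μ_θ (3 steps, strictly decreasing):
  μ^(1)=7; μ^(2)=-1; μ^(3)=-3

((0, 0, 1); (1, 0, 0); (0, 2, 0))


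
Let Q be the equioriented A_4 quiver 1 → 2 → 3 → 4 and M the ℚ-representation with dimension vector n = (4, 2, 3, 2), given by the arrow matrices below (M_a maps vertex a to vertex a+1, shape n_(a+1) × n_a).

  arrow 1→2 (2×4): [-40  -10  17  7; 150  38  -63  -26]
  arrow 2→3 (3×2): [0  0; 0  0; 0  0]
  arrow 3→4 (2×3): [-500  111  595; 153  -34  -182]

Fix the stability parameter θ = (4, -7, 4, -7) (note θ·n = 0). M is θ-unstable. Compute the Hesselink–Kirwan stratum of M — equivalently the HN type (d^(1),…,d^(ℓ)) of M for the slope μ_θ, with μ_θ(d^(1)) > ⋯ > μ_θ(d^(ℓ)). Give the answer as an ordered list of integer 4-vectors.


Via rank(M_{q-1}∘⋯∘M_p): M ≅ I[1,1]^2, I[1,2]^2, I[3,3], I[3,4]^2.
μ_θ-semistable layers: μ^(1)=4; μ^(2)=-3/2

((2, 0, 1, 0); (2, 2, 2, 2))


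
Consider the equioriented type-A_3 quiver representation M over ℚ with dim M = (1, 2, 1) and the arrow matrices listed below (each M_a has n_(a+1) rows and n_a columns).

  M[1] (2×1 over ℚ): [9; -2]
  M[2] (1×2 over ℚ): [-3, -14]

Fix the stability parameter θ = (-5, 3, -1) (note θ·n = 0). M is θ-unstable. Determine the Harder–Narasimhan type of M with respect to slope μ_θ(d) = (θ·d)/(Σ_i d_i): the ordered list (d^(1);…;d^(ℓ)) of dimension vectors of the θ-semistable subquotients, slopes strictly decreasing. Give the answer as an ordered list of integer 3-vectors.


Barcode: M ≅ I[1,3], I[2,2]. HN layers by μ_θ (3 steps, strictly decreasing):
  μ^(1)=3; μ^(2)=1; μ^(3)=-5

((0, 1, 0); (0, 1, 1); (1, 0, 0))


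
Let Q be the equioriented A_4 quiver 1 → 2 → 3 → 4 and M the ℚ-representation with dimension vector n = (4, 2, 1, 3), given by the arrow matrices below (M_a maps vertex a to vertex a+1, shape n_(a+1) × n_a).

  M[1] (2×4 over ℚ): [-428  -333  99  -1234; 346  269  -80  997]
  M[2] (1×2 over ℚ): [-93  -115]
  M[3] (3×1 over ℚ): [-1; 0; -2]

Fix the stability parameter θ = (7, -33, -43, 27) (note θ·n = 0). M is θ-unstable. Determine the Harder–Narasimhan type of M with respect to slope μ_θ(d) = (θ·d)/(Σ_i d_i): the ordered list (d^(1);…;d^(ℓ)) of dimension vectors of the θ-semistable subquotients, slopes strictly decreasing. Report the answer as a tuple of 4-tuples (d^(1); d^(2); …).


Barcode: M ≅ I[1,1]^2, I[1,2], I[1,4], I[4,4]^2. HN layers by μ_θ (4 steps, strictly decreasing):
  μ^(1)=27; μ^(2)=7; μ^(3)=-13; μ^(4)=-23

((0, 0, 0, 3); (2, 0, 0, 0); (1, 1, 0, 0); (1, 1, 1, 0))


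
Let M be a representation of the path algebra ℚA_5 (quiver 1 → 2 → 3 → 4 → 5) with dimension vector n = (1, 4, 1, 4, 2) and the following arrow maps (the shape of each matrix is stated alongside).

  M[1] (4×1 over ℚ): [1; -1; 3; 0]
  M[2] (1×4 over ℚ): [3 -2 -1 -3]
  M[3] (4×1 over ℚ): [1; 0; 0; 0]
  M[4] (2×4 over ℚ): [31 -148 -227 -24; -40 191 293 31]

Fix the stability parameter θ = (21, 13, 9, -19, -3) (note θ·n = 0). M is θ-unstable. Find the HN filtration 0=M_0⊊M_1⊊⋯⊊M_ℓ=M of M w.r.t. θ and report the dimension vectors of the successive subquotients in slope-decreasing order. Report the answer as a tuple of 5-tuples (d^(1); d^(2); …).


Via rank(M_{q-1}∘⋯∘M_p): M ≅ I[1,5], I[2,2]^3, I[4,4]^2, I[4,5].
μ_θ-semistable layers: μ^(1)=13; μ^(2)=21/5; μ^(3)=-3; μ^(4)=-19

((0, 3, 0, 0, 0); (1, 1, 1, 1, 1); (0, 0, 0, 0, 1); (0, 0, 0, 3, 0))


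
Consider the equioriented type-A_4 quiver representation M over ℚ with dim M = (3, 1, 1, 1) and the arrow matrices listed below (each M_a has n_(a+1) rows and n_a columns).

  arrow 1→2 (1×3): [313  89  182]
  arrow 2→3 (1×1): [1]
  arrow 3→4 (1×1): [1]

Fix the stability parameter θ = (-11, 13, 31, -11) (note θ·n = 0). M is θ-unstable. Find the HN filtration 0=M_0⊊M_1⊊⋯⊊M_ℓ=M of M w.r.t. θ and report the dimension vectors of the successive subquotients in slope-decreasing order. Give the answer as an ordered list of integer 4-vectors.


Via rank(M_{q-1}∘⋯∘M_p): M ≅ I[1,1]^2, I[1,4].
μ_θ-semistable layers: μ^(1)=11; μ^(2)=-11

((0, 1, 1, 1); (3, 0, 0, 0))


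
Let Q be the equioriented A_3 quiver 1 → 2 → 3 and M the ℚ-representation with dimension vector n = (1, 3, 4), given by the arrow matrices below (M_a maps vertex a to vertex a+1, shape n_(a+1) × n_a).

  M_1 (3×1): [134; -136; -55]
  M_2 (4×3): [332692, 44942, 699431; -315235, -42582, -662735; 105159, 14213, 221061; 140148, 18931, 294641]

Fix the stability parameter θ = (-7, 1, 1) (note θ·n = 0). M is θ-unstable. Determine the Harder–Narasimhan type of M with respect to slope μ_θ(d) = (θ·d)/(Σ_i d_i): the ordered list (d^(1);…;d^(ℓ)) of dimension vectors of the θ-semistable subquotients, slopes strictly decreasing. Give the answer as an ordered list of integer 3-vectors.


Interval decomposition of M: I[1,3], I[2,3]^2, I[3,3].
HN type (ℓ=2): μ^(1)=1; μ^(2)=-7

((0, 3, 4); (1, 0, 0))


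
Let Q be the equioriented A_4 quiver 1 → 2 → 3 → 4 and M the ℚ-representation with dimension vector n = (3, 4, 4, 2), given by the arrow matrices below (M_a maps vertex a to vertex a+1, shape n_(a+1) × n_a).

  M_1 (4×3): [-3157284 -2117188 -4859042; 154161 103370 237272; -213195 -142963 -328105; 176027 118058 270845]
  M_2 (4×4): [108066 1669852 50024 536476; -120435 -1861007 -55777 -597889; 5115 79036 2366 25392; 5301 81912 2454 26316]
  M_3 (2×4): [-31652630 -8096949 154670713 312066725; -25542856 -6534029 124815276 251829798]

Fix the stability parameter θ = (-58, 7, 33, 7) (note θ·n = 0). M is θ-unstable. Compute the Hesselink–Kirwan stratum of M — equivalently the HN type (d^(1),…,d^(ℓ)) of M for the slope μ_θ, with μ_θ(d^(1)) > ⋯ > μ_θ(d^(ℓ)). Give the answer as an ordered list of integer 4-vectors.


Barcode: M ≅ I[1,2]^2, I[1,4], I[2,4], I[3,3]^2. HN layers by μ_θ (4 steps, strictly decreasing):
  μ^(1)=33; μ^(2)=20; μ^(3)=7; μ^(4)=-58

((0, 0, 2, 0); (0, 0, 2, 2); (0, 4, 0, 0); (3, 0, 0, 0))


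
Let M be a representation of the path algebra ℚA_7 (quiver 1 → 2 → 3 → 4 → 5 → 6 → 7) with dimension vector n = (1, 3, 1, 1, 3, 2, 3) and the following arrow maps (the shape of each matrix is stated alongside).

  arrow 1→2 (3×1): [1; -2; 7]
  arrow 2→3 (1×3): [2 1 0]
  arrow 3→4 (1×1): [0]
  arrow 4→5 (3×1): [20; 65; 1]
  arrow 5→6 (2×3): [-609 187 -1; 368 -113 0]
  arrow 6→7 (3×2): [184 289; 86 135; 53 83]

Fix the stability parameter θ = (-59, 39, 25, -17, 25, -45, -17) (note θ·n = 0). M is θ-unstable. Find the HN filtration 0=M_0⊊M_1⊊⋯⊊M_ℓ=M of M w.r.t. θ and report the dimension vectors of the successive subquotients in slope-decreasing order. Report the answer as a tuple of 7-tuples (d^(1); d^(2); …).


Interval decomposition of M: I[1,2], I[2,2], I[2,3], I[4,7], I[5,5], I[5,7], I[7,7].
HN type (ℓ=6): μ^(1)=39; μ^(2)=32; μ^(3)=25; μ^(4)=-37/3; μ^(5)=-17; μ^(6)=-59

((0, 2, 0, 0, 0, 0, 0); (0, 1, 1, 0, 0, 0, 0); (0, 0, 0, 0, 1, 0, 0); (0, 0, 0, 0, 2, 2, 2); (0, 0, 0, 1, 0, 0, 1); (1, 0, 0, 0, 0, 0, 0))


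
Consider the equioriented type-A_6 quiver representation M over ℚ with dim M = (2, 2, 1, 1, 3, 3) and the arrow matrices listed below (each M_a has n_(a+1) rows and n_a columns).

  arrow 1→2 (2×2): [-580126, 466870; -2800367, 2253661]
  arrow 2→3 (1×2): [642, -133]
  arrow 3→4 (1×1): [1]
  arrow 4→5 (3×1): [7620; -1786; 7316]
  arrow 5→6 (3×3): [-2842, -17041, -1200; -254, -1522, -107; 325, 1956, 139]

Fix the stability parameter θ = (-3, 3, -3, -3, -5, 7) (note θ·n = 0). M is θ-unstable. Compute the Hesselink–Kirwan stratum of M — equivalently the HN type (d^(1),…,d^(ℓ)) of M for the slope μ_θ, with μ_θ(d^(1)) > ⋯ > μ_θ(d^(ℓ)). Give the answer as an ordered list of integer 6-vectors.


Via rank(M_{q-1}∘⋯∘M_p): M ≅ I[1,2], I[1,6], I[5,6]^2.
μ_θ-semistable layers: μ^(1)=7; μ^(2)=3; μ^(3)=-2; μ^(4)=-3; μ^(5)=-5

((0, 0, 0, 0, 0, 3); (0, 1, 0, 0, 0, 0); (0, 1, 1, 1, 1, 0); (2, 0, 0, 0, 0, 0); (0, 0, 0, 0, 2, 0))


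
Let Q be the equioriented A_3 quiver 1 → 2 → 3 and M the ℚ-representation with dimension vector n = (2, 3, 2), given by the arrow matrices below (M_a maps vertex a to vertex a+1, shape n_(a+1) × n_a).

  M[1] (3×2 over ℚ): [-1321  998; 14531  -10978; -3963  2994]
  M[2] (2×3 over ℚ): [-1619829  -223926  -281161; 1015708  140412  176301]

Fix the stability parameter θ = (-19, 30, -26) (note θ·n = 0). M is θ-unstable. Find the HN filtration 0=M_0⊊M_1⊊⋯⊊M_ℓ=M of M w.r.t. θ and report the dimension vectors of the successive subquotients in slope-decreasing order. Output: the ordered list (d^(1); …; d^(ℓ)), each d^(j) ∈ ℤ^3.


Via rank(M_{q-1}∘⋯∘M_p): M ≅ I[1,1], I[1,3], I[2,2], I[2,3].
μ_θ-semistable layers: μ^(1)=30; μ^(2)=2; μ^(3)=-19

((0, 1, 0); (0, 2, 2); (2, 0, 0))


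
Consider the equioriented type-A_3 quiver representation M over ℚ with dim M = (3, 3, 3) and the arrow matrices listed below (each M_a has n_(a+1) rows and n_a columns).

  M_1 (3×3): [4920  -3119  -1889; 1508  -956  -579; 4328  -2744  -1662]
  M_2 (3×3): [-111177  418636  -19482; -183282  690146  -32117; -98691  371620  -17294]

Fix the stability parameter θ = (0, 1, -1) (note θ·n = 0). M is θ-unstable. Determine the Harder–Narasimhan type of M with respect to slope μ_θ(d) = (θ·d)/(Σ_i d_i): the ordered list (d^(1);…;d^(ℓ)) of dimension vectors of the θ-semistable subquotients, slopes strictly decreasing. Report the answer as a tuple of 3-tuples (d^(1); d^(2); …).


Barcode: M ≅ I[1,1], I[1,2], I[1,3], I[2,3], I[3,3]. HN layers by μ_θ (3 steps, strictly decreasing):
  μ^(1)=1; μ^(2)=0; μ^(3)=-1

((0, 1, 0); (3, 2, 2); (0, 0, 1))


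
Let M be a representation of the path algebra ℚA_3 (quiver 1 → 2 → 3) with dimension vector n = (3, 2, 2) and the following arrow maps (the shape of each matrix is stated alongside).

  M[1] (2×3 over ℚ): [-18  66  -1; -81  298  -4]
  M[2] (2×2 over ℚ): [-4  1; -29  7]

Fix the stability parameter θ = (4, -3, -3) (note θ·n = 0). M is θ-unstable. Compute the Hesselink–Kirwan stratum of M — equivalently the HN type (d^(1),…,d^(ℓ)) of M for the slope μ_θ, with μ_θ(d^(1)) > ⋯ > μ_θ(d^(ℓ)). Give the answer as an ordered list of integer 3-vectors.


Via rank(M_{q-1}∘⋯∘M_p): M ≅ I[1,1], I[1,3]^2.
μ_θ-semistable layers: μ^(1)=4; μ^(2)=-2/3

((1, 0, 0); (2, 2, 2))


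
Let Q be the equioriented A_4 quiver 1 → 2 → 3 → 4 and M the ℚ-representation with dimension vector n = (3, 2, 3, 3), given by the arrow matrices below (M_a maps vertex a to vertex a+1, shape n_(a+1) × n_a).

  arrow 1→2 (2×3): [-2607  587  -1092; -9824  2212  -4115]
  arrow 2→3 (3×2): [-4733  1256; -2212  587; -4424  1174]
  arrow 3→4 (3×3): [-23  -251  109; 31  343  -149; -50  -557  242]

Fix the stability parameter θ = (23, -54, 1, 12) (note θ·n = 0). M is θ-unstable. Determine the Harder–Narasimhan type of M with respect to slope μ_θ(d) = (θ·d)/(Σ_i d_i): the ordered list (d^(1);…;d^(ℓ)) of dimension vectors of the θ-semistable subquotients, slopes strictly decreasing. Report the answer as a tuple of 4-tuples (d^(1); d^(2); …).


Interval decomposition of M: I[1,1], I[1,4]^2, I[3,3], I[4,4].
HN type (ℓ=4): μ^(1)=23; μ^(2)=12; μ^(3)=1; μ^(4)=-31/2

((1, 0, 0, 0); (0, 0, 0, 3); (0, 0, 3, 0); (2, 2, 0, 0))


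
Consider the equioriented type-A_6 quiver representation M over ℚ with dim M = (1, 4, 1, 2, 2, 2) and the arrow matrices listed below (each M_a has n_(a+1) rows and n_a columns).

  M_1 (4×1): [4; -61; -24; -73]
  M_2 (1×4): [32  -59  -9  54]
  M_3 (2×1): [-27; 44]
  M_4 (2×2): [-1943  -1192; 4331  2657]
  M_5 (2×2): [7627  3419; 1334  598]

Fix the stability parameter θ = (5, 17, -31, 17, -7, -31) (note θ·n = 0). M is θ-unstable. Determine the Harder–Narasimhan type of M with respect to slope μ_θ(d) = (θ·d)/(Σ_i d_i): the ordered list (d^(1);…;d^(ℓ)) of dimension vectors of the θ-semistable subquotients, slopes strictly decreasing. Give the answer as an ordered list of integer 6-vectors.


Interval decomposition of M: I[1,5], I[2,2]^3, I[4,6], I[6,6].
HN type (ℓ=5): μ^(1)=17; μ^(2)=5; μ^(3)=-3; μ^(4)=-7; μ^(5)=-31

((0, 3, 0, 0, 0, 0); (0, 0, 0, 1, 1, 0); (1, 1, 1, 0, 0, 0); (0, 0, 0, 1, 1, 1); (0, 0, 0, 0, 0, 1))


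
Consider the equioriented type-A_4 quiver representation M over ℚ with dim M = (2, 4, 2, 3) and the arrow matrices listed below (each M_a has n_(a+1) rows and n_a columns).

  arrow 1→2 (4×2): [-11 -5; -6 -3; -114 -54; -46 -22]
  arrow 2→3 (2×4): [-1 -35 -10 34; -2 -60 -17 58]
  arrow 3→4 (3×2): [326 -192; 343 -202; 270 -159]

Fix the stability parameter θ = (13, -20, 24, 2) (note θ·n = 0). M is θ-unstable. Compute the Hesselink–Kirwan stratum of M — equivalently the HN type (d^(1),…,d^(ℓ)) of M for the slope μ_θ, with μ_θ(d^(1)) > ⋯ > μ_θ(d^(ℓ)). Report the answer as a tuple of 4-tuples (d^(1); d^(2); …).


Via rank(M_{q-1}∘⋯∘M_p): M ≅ I[1,2], I[1,4], I[2,2], I[2,4], I[4,4].
μ_θ-semistable layers: μ^(1)=13; μ^(2)=2; μ^(3)=-7/2; μ^(4)=-20

((0, 0, 2, 2); (0, 0, 0, 1); (2, 2, 0, 0); (0, 2, 0, 0))


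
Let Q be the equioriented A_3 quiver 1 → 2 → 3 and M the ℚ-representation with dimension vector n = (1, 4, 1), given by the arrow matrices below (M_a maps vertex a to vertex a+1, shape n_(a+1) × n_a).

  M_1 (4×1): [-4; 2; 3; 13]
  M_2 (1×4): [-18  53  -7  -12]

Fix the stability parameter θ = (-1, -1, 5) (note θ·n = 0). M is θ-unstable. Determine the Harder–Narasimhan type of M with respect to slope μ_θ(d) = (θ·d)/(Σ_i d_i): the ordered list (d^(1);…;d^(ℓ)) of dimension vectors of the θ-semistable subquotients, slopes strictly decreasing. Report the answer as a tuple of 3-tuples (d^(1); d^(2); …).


Barcode: M ≅ I[1,3], I[2,2]^3. HN layers by μ_θ (2 steps, strictly decreasing):
  μ^(1)=5; μ^(2)=-1

((0, 0, 1); (1, 4, 0))


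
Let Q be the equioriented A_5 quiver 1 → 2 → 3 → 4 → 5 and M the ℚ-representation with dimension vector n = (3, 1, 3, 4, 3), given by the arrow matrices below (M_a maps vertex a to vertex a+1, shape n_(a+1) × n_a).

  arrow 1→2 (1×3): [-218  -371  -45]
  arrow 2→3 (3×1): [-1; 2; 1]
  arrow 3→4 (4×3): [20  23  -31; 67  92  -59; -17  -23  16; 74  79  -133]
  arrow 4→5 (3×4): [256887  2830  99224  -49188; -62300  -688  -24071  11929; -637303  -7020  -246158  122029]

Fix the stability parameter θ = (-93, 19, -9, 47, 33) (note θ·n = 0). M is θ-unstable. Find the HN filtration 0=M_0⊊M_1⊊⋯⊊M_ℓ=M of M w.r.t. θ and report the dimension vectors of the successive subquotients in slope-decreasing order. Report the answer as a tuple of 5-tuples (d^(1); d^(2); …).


Barcode: M ≅ I[1,1]^2, I[1,5], I[3,3], I[3,5], I[4,4], I[4,5]. HN layers by μ_θ (5 steps, strictly decreasing):
  μ^(1)=47; μ^(2)=40; μ^(3)=5; μ^(4)=-9; μ^(5)=-93

((0, 0, 0, 1, 0); (0, 0, 0, 3, 3); (0, 1, 1, 0, 0); (0, 0, 2, 0, 0); (3, 0, 0, 0, 0))


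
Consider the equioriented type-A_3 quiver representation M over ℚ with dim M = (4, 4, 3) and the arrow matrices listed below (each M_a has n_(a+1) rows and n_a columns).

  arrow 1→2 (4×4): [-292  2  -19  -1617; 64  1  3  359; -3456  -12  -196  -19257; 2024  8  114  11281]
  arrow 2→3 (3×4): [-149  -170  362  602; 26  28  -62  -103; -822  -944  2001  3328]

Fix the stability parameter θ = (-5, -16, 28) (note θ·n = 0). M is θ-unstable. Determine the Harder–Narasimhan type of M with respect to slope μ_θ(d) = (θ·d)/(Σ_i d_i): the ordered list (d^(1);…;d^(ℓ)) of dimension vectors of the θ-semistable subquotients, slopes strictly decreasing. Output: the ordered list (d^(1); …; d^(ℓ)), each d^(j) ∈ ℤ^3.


Barcode: M ≅ I[1,1], I[1,2], I[1,3]^2, I[2,3]. HN layers by μ_θ (4 steps, strictly decreasing):
  μ^(1)=28; μ^(2)=-5; μ^(3)=-21/2; μ^(4)=-16

((0, 0, 3); (1, 0, 0); (3, 3, 0); (0, 1, 0))


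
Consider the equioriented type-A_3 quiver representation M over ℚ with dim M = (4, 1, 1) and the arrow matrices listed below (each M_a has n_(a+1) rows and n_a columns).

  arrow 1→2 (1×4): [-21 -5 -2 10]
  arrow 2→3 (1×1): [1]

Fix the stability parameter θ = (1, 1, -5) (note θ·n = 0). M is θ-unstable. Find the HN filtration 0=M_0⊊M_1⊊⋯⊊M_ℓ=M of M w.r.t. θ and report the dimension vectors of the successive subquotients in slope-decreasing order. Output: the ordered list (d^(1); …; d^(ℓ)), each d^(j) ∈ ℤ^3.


Barcode: M ≅ I[1,1]^3, I[1,3]. HN layers by μ_θ (2 steps, strictly decreasing):
  μ^(1)=1; μ^(2)=-1

((3, 0, 0); (1, 1, 1))


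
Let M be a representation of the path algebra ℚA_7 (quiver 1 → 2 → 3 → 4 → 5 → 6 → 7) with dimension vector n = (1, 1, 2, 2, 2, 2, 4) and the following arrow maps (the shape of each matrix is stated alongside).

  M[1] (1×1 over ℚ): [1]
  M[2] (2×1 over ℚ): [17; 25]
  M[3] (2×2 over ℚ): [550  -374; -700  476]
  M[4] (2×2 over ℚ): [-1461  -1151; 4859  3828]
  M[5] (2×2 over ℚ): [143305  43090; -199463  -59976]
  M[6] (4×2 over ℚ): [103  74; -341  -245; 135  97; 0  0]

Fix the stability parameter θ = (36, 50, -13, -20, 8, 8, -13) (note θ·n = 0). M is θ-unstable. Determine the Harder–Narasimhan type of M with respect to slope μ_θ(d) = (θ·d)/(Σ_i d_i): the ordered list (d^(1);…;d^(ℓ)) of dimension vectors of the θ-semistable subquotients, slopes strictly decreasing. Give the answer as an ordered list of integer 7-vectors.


Interval decomposition of M: I[1,3], I[3,7], I[4,7], I[7,7]^2.
HN type (ℓ=5): μ^(1)=73/3; μ^(2)=1; μ^(3)=-13; μ^(4)=-33/2; μ^(5)=-20

((1, 1, 1, 0, 0, 0, 0); (0, 0, 0, 0, 2, 2, 2); (0, 0, 0, 0, 0, 0, 2); (0, 0, 1, 1, 0, 0, 0); (0, 0, 0, 1, 0, 0, 0))


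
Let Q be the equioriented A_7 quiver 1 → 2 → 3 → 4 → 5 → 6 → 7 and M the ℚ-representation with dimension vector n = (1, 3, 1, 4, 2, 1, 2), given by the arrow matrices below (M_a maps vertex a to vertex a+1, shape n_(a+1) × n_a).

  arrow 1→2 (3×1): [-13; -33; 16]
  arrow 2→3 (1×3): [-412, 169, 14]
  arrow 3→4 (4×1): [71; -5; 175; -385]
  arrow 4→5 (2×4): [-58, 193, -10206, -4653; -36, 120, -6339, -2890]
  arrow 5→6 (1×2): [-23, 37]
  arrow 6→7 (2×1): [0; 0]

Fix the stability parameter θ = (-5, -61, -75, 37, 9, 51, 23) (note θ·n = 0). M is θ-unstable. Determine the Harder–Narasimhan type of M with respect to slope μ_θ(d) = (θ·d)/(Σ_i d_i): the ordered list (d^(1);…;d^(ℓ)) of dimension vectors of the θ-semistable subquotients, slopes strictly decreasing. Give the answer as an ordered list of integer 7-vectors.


Interval decomposition of M: I[1,6], I[2,2]^2, I[4,4]^2, I[4,5], I[7,7]^2.
HN type (ℓ=5): μ^(1)=51; μ^(2)=37; μ^(3)=23; μ^(4)=-47; μ^(5)=-61

((0, 0, 0, 0, 0, 1, 0); (0, 0, 0, 2, 0, 0, 0); (0, 0, 0, 2, 2, 0, 2); (1, 1, 1, 0, 0, 0, 0); (0, 2, 0, 0, 0, 0, 0))


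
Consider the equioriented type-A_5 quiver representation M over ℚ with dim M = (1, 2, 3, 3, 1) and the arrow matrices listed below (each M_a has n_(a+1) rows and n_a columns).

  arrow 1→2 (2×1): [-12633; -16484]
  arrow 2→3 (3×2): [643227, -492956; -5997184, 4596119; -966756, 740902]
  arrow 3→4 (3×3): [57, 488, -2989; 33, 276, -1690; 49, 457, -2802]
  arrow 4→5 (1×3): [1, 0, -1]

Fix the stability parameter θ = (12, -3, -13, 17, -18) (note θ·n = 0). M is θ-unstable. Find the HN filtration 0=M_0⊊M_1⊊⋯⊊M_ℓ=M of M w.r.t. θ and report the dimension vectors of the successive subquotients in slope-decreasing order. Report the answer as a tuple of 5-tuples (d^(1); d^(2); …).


Via rank(M_{q-1}∘⋯∘M_p): M ≅ I[1,4], I[2,5], I[3,4].
μ_θ-semistable layers: μ^(1)=17; μ^(2)=-1/2; μ^(3)=-4/3; μ^(4)=-8; μ^(5)=-13

((0, 0, 0, 2, 0); (0, 0, 0, 1, 1); (1, 1, 1, 0, 0); (0, 1, 1, 0, 0); (0, 0, 1, 0, 0))


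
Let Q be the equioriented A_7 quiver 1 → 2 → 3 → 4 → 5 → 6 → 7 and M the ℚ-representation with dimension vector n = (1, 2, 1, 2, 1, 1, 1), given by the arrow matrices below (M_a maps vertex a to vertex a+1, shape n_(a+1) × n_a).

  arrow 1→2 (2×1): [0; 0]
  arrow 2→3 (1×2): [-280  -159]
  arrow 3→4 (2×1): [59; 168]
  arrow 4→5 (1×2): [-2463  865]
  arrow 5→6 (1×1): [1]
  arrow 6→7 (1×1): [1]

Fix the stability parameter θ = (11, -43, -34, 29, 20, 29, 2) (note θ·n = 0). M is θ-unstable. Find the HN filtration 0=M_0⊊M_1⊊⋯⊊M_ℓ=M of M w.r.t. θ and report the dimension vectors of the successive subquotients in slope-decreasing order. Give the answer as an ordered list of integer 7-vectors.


Barcode: M ≅ I[1,1], I[2,2], I[2,7], I[4,4]. HN layers by μ_θ (5 steps, strictly decreasing):
  μ^(1)=29; μ^(2)=20; μ^(3)=11; μ^(4)=-34; μ^(5)=-43

((0, 0, 0, 1, 0, 0, 0); (0, 0, 0, 1, 1, 1, 1); (1, 0, 0, 0, 0, 0, 0); (0, 0, 1, 0, 0, 0, 0); (0, 2, 0, 0, 0, 0, 0))


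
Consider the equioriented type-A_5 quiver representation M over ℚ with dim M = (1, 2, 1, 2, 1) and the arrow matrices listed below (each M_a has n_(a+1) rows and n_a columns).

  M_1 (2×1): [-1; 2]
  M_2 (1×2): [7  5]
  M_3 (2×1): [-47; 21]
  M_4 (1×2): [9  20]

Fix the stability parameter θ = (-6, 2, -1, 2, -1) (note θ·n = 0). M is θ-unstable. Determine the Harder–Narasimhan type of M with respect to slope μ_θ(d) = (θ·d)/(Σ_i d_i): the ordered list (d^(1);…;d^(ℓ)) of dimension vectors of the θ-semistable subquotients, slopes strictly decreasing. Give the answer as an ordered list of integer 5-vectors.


Interval decomposition of M: I[1,5], I[2,2], I[4,4].
HN type (ℓ=3): μ^(1)=2; μ^(2)=1/2; μ^(3)=-6

((0, 1, 0, 1, 0); (0, 1, 1, 1, 1); (1, 0, 0, 0, 0))


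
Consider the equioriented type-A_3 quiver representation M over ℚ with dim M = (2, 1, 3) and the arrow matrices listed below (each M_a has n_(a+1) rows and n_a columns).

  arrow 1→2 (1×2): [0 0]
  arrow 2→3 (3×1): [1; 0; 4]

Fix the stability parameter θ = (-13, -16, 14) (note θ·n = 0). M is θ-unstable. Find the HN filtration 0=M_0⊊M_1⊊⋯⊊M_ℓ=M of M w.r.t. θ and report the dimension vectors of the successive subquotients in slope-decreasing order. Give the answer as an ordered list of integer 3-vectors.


Via rank(M_{q-1}∘⋯∘M_p): M ≅ I[1,1]^2, I[2,3], I[3,3]^2.
μ_θ-semistable layers: μ^(1)=14; μ^(2)=-13; μ^(3)=-16

((0, 0, 3); (2, 0, 0); (0, 1, 0))


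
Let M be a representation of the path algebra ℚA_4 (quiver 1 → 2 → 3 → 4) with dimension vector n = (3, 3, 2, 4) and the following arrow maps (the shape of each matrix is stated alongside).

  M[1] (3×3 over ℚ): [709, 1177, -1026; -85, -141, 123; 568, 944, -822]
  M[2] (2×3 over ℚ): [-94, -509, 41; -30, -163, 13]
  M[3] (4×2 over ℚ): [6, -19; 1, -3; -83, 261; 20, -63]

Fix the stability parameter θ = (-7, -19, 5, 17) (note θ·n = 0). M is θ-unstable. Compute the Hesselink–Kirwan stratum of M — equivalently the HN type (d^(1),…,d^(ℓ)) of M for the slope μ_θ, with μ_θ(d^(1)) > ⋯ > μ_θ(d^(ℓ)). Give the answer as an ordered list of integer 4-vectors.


Via rank(M_{q-1}∘⋯∘M_p): M ≅ I[1,1], I[1,2], I[1,4], I[2,4], I[4,4]^2.
μ_θ-semistable layers: μ^(1)=17; μ^(2)=5; μ^(3)=-7; μ^(4)=-13; μ^(5)=-19

((0, 0, 0, 4); (0, 0, 2, 0); (1, 0, 0, 0); (2, 2, 0, 0); (0, 1, 0, 0))
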